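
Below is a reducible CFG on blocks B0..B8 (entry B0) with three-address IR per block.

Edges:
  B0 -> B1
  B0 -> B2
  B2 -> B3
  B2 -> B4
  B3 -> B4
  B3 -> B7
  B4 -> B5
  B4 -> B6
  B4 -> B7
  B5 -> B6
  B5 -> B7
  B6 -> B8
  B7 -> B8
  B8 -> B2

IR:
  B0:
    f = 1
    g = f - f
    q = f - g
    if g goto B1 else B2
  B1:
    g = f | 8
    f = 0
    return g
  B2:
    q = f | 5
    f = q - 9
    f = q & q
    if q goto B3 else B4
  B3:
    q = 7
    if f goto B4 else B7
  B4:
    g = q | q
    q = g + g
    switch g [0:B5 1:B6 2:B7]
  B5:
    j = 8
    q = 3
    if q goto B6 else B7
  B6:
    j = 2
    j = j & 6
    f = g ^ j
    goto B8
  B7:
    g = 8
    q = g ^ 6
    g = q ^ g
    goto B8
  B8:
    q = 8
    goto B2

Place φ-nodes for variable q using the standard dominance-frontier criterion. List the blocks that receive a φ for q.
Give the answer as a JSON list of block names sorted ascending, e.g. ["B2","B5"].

idom tree: B1←B0 B2←B0 B3←B2 B4←B2 B5←B4 B6←B4 B7←B2 B8←B2
Join-block Dom:
  B2: preds {B0,B8}: {B0} ∩ {B0,B2,B8} = {B0}; idom=B0
  B4: preds {B2,B3}: {B0,B2} ∩ {B0,B2,B3} = {B0,B2}; idom=B2
  B6: preds {B4,B5}: {B0,B2,B4} ∩ {B0,B2,B4,B5} = {B0,B2,B4}; idom=B4
  B7: preds {B3,B4,B5}: {B0,B2,B3} ∩ {B0,B2,B4} ∩ {B0,B2,B4,B5} = {B0,B2}; idom=B2
  B8: preds {B6,B7}: {B0,B2,B4,B6} ∩ {B0,B2,B7} = {B0,B2}; idom=B2

Frontier:
  B2←B0: walk · to B0
  B2←B8: walk B8→B2 to B0
  B4←B2: walk · to B2
  B4←B3: walk B3 to B2
  B6←B4: walk · to B4
  B6←B5: walk B5 to B4
  B7←B3: walk B3 to B2
  B7←B4: walk B4 to B2
  B7←B5: walk B5→B4 to B2
  B8←B6: walk B6→B4 to B2
  B8←B7: walk B7 to B2
  DF(B0)=∅
  DF(B1)=∅
  DF(B2)={B2}
  DF(B3)={B4,B7}
  DF(B4)={B7,B8}
  DF(B5)={B6,B7}
  DF(B6)={B8}
  DF(B7)={B8}
  DF(B8)={B2}

φ for q: defs {B0,B2,B3,B4,B5,B7,B8}
  DF⁺ = {B2,B4,B6,B7,B8}

Answer: ["B2", "B4", "B6", "B7", "B8"]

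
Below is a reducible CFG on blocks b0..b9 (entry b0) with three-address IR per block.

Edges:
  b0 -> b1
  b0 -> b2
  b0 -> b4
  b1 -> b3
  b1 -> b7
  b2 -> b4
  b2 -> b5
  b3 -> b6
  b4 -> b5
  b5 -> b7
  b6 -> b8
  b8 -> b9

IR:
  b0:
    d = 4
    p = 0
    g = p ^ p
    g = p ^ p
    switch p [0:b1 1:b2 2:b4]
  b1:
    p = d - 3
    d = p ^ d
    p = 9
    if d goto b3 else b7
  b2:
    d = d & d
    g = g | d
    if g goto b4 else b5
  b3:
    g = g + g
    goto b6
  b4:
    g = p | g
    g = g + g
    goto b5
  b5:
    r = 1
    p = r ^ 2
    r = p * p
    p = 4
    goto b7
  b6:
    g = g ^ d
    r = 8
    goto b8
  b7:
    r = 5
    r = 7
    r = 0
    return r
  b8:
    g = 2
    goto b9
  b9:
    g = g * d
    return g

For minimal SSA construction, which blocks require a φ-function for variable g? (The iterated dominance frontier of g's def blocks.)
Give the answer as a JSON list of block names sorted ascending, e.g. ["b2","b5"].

idom tree: b1←b0 b2←b0 b3←b1 b4←b0 b5←b0 b6←b3 b7←b0 b8←b6 b9←b8
Join-block Dom:
  b4: preds {b0,b2}: {b0} ∩ {b0,b2} = {b0}; idom=b0
  b5: preds {b2,b4}: {b0,b2} ∩ {b0,b4} = {b0}; idom=b0
  b7: preds {b1,b5}: {b0,b1} ∩ {b0,b5} = {b0}; idom=b0

Frontier:
  b4←b0: walk · to b0
  b4←b2: walk b2 to b0
  b5←b2: walk b2 to b0
  b5←b4: walk b4 to b0
  b7←b1: walk b1 to b0
  b7←b5: walk b5 to b0
  b0 → ∅
  b1 → {b7}
  b2 → {b4,b5}
  b3 → ∅
  b4 → {b5}
  b5 → {b7}
  b6 → ∅
  b7 → ∅
  b8 → ∅
  b9 → ∅

φ for g: defs {b0,b2,b3,b4,b6,b8,b9}
  DF⁺ = {b4,b5,b7}

Answer: ["b4", "b5", "b7"]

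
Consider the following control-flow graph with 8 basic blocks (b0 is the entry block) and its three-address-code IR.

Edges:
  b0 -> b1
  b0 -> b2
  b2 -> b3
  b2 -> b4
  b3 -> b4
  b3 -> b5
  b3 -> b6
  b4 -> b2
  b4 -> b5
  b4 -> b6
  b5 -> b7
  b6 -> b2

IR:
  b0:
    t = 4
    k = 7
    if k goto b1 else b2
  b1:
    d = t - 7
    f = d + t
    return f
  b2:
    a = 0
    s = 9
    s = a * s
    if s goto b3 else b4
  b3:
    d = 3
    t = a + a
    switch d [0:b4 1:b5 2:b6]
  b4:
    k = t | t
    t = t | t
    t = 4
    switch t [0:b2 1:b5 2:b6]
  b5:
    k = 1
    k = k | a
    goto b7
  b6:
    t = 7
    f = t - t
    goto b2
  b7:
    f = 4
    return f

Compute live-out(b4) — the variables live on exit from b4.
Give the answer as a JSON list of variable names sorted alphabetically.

Block summaries:
  b0: def={k,t} ue=∅
  b1: def={d,f} ue={t}
  b2: def={a,s} ue=∅
  b3: def={d,t} ue={a}
  b4: def={k,t} ue={t}
  b5: def={k} ue={a}
  b6: def={f,t} ue=∅
  b7: def={f} ue=∅

Backward fixpoint:
  b0 li=∅ lo={t}
  b1 li={t} lo=∅
  b2 li={t} lo={a,t}
  b3 li={a} lo={a,t}
  b4 li={a,t} lo={a,t}
  b5 li={a} lo=∅
  b6 li=∅ lo={t}
  b7 li=∅ lo=∅

live-out(b4) = ["a", "t"]

Answer: ["a", "t"]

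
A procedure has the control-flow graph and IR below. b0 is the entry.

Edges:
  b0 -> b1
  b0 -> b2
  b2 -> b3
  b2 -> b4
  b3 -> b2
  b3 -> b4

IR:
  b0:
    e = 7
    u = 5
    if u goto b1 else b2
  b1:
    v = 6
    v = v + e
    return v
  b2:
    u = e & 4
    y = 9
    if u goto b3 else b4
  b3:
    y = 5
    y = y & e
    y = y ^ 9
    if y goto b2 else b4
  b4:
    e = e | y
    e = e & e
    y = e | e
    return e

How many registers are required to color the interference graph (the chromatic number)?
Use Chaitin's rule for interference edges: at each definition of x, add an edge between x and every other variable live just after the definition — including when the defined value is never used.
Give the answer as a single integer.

Block summaries:
  b0: def={e,u} ue=∅
  b1: def={v} ue={e}
  b2: def={u,y} ue={e}
  b3: def={y} ue={e}
  b4: def={e,y} ue={e,y}

Backward fixpoint:
  live b0: ∅→{e}
  live b1: {e}→∅
  live b2: {e}→{e,y}
  live b3: {e}→{e,y}
  live b4: {e,y}→∅

Interfere edges:
  e↔{u,v,y}
  u↔{e,y}
  v↔{e}
  y↔{e,u}

Chromatic number:
  {e,u,y} pairwise interfere (3-clique) ⇒ χ ≥ 3
  3-colouring: c0={e}  c1={u,v}  c2={y}
  χ = 3

Answer: 3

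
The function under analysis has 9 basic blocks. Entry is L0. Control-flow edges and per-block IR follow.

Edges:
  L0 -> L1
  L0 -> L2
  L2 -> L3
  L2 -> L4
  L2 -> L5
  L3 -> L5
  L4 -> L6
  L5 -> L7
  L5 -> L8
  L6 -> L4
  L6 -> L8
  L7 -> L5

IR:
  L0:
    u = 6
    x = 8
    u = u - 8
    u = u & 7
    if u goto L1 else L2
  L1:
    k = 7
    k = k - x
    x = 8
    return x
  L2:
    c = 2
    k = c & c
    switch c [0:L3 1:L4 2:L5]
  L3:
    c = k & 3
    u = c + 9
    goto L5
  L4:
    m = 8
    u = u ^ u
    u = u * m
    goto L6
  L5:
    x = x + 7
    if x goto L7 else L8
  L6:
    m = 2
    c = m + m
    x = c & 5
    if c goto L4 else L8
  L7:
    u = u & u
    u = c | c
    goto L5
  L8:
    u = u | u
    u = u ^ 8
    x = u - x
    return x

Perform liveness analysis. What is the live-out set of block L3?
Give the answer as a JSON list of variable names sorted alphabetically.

Answer: ["c", "u", "x"]

Derivation:
Per-block:
  L0: {u,x} / ∅
  L1: {k,x} / {x}
  L2: {c,k} / ∅
  L3: {c,u} / {k}
  L4: {m,u} / {u}
  L5: {x} / {x}
  L6: {c,m,x} / ∅
  L7: {u} / {c,u}
  L8: {u,x} / {u,x}

Live sets:
  L0 li=∅ lo={u,x}
  L1 li={x} lo=∅
  L2 li={u,x} lo={c,k,u,x}
  L3 li={k,x} lo={c,u,x}
  L4 li={u} lo={u}
  L5 li={c,u,x} lo={c,u,x}
  L6 li={u} lo={u,x}
  L7 li={c,u,x} lo={c,u,x}
  L8 li={u,x} lo=∅

live-out(L3) = ["c", "u", "x"]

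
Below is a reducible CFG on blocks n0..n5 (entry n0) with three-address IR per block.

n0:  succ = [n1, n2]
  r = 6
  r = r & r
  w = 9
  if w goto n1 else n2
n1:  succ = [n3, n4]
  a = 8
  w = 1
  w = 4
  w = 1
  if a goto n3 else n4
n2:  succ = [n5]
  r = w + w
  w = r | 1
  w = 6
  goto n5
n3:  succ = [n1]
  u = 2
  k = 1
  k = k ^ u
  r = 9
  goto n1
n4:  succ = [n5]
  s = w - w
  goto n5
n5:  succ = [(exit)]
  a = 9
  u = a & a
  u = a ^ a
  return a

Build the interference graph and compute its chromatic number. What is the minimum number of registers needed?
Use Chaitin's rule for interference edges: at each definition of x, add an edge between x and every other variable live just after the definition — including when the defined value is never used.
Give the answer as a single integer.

Answer: 2

Working:
Block summaries:
  n0: {r,w} / ∅
  n1: {a,w} / ∅
  n2: {r,w} / {w}
  n3: {k,r,u} / ∅
  n4: {s} / {w}
  n5: {a,u} / ∅

Live sets:
  n0 li=∅ lo={w}
  n1 li=∅ lo={w}
  n2 li={w} lo=∅
  n3 li=∅ lo=∅
  n4 li={w} lo=∅
  n5 li=∅ lo=∅

Conflict graph:
  a: {u,w}
  k: {u}
  r: ∅
  s: ∅
  u: {a,k}
  w: {a}

Colouring:
  {a,u} pairwise interfere (2-clique) ⇒ χ ≥ 2
  assign a→c0 k→c0 r→c0 s→c0 u→c1 w→c1 — no edge inside a register ⇒ χ ≤ 2
  χ = 2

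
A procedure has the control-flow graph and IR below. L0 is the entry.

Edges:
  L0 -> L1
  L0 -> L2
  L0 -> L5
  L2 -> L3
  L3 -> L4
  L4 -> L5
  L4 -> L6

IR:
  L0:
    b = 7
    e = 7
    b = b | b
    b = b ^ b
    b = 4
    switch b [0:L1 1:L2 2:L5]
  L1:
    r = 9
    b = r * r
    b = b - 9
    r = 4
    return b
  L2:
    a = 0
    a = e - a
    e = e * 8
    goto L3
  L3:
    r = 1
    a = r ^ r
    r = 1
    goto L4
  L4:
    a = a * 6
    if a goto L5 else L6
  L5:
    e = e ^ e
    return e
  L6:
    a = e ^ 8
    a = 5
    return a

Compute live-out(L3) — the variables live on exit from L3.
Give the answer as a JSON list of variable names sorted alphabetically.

Answer: ["a", "e"]

Analysis:
Block summaries:
  L0 def {b,e} use ∅
  L1 def {b,r} use ∅
  L2 def {a,e} use {e}
  L3 def {a,r} use ∅
  L4 def {a} use {a}
  L5 def {e} use {e}
  L6 def {a} use {e}

Backward fixpoint:
  L0 li=∅ lo={e}
  L1 li=∅ lo=∅
  L2 li={e} lo={e}
  L3 li={e} lo={a,e}
  L4 li={a,e} lo={e}
  L5 li={e} lo=∅
  L6 li={e} lo=∅

live-out(L3) = ["a", "e"]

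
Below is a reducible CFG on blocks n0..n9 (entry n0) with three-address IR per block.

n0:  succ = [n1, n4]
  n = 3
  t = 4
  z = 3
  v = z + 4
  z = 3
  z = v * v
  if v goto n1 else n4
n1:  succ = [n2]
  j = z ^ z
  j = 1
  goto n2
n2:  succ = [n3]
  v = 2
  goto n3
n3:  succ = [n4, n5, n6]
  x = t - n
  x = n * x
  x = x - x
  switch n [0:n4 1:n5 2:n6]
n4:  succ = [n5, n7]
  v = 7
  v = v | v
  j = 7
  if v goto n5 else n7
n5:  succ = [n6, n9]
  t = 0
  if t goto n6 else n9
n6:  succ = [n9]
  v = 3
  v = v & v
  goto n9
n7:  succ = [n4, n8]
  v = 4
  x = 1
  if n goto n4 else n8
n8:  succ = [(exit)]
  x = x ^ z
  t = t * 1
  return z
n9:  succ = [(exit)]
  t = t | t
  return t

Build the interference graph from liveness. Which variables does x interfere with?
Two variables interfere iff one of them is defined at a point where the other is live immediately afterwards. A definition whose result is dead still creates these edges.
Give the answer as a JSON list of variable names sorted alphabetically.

Answer: ["n", "t", "z"]

Analysis:
Per-block:
  n0: {n,t,v,z} / ∅
  n1: {j} / {z}
  n2: {v} / ∅
  n3: {x} / {n,t}
  n4: {j,v} / ∅
  n5: {t} / ∅
  n6: {v} / ∅
  n7: {v,x} / {n}
  n8: {t,x} / {t,x,z}
  n9: {t} / {t}

Backward fixpoint:
  n0 li=∅ lo={n,t,z}
  n1 li={n,t,z} lo={n,t,z}
  n2 li={n,t,z} lo={n,t,z}
  n3 li={n,t,z} lo={n,t,z}
  n4 li={n,t,z} lo={n,t,z}
  n5 li=∅ lo={t}
  n6 li={t} lo={t}
  n7 li={n,t,z} lo={n,t,x,z}
  n8 li={t,x,z} lo=∅
  n9 li={t} lo=∅

Conflict graph:
  j: {n,t,v,z}
  n: {j,t,v,x,z}
  t: {j,n,v,x,z}
  v: {j,n,t,z}
  x: {n,t,z}
  z: {j,n,t,v,x}

N(x) = ["n", "t", "z"]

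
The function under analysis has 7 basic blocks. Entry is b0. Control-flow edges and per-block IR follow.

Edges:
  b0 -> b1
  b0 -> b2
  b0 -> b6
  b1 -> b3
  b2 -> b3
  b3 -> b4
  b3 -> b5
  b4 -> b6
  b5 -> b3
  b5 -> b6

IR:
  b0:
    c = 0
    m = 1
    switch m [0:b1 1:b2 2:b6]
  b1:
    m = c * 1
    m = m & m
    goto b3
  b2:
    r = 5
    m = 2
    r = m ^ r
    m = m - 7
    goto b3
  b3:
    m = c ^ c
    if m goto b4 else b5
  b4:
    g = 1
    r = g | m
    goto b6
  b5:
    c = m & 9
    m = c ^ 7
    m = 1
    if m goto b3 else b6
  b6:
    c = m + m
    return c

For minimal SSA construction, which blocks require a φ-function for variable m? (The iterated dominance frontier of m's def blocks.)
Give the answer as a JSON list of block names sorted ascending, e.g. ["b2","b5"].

Answer: ["b3", "b6"]

Working:
idom tree: b1←b0 b2←b0 b3←b0 b4←b3 b5←b3 b6←b0
Dom∩ at merges:
  b3: preds {b1,b2,b5}: {b0,b1} ∩ {b0,b2} ∩ {b0,b3,b5} = {b0}; idom=b0
  b6: preds {b0,b4,b5}: {b0} ∩ {b0,b3,b4} ∩ {b0,b3,b5} = {b0}; idom=b0

DF derivation:
  b3←b1: walk b1 to b0
  b3←b2: walk b2 to b0
  b3←b5: walk b5→b3 to b0
  b6←b0: walk · to b0
  b6←b4: walk b4→b3 to b0
  b6←b5: walk b5→b3 to b0
  b0: DF=∅
  b1: DF={b3}
  b2: DF={b3}
  b3: DF={b3,b6}
  b4: DF={b6}
  b5: DF={b3,b6}
  b6: DF=∅

φ for m: defs {b0,b1,b2,b3,b5}
  DF⁺ = {b3,b6}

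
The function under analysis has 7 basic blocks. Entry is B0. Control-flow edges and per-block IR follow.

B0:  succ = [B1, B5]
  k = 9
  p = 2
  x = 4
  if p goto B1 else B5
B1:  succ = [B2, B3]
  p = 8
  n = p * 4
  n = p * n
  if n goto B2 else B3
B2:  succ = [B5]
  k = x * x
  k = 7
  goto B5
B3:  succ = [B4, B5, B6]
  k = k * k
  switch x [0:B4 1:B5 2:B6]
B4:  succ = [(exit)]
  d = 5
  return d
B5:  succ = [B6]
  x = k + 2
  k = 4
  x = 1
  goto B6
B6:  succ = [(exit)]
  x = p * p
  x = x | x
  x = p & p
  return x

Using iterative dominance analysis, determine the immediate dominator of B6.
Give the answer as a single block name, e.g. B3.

idom tree: B1←B0 B2←B1 B3←B1 B4←B3 B5←B0 B6←B0
Dom at joins:
  B5: preds {B0,B2,B3}: {B0} ∩ {B0,B1,B2} ∩ {B0,B1,B3} = {B0}; idom=B0
  B6: preds {B3,B5}: {B0,B1,B3} ∩ {B0,B5} = {B0}; idom=B0

idom(B6) = B0

Answer: B0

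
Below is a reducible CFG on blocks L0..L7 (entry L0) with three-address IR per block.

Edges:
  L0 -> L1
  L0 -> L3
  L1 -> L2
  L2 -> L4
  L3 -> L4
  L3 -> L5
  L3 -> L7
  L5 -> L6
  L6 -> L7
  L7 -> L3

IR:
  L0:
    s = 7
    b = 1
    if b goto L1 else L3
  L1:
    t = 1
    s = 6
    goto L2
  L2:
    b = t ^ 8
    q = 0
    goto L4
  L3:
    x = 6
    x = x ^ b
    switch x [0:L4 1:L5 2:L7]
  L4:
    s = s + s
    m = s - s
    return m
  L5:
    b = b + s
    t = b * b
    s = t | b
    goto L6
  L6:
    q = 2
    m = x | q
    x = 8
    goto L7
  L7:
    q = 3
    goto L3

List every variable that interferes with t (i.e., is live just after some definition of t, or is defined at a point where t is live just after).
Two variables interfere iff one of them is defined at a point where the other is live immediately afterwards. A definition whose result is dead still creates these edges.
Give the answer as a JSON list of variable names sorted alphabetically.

Answer: ["b", "s", "x"]

Derivation:
Block summaries:
  L0 def {b,s} use ∅
  L1 def {s,t} use ∅
  L2 def {b,q} use {t}
  L3 def {x} use {b}
  L4 def {m,s} use {s}
  L5 def {b,s,t} use {b,s}
  L6 def {m,q,x} use {x}
  L7 def {q} use ∅

Live sets:
  L0: in=∅ out={b,s}
  L1: in=∅ out={s,t}
  L2: in={s,t} out={s}
  L3: in={b,s} out={b,s,x}
  L4: in={s} out=∅
  L5: in={b,s,x} out={b,s,x}
  L6: in={b,s,x} out={b,s}
  L7: in={b,s} out={b,s}

Conflict graph:
  b: {m,q,s,t,x}
  m: {b,s}
  q: {b,s,x}
  s: {b,m,q,t,x}
  t: {b,s,x}
  x: {b,q,s,t}

N(t) = ["b", "s", "x"]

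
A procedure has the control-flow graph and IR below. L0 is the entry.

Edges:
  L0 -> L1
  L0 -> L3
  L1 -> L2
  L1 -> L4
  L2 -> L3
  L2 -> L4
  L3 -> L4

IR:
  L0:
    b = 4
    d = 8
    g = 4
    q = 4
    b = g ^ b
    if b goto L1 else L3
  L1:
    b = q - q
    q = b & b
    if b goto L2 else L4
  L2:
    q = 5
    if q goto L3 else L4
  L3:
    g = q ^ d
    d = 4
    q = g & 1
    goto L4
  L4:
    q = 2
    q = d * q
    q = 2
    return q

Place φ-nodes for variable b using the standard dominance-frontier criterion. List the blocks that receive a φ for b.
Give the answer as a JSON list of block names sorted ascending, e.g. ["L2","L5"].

Answer: ["L3", "L4"]

Working:
idom tree: L1←L0 L2←L1 L3←L0 L4←L0
Dom∩ at merges:
  L3: preds {L0,L2}: {L0} ∩ {L0,L1,L2} = {L0}; idom=L0
  L4: preds {L1,L2,L3}: {L0,L1} ∩ {L0,L1,L2} ∩ {L0,L3} = {L0}; idom=L0

Frontier:
  L3←L0: walk · to L0
  L3←L2: walk L2→L1 to L0
  L4←L1: walk L1 to L0
  L4←L2: walk L2→L1 to L0
  L4←L3: walk L3 to L0
  DF(L0)=∅
  DF(L1)={L3,L4}
  DF(L2)={L3,L4}
  DF(L3)={L4}
  DF(L4)=∅

φ for b: defs {L0,L1}
  DF⁺ = {L3,L4}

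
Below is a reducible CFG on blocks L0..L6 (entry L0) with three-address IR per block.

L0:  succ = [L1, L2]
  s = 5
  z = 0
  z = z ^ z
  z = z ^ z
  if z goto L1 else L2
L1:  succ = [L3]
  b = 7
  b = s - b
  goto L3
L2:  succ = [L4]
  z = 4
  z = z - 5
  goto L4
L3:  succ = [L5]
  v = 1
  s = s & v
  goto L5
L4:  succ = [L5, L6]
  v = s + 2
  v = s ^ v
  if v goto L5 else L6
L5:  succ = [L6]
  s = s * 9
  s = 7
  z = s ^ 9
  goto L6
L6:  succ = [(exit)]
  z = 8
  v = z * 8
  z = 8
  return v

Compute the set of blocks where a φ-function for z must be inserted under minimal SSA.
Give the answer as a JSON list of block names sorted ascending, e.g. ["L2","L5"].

Answer: ["L5", "L6"]

Analysis:
idom tree: L1←L0 L2←L0 L3←L1 L4←L2 L5←L0 L6←L0
Dom∩ at merges:
  L5: preds {L3,L4}: {L0,L1,L3} ∩ {L0,L2,L4} = {L0}; idom=L0
  L6: preds {L4,L5}: {L0,L2,L4} ∩ {L0,L5} = {L0}; idom=L0

DF walk-up:
  L5←L3: walk L3→L1 to L0
  L5←L4: walk L4→L2 to L0
  L6←L4: walk L4→L2 to L0
  L6←L5: walk L5 to L0
  L0 → ∅
  L1 → {L5}
  L2 → {L5,L6}
  L3 → {L5}
  L4 → {L5,L6}
  L5 → {L6}
  L6 → ∅

φ for z: defs {L0,L2,L5,L6}
  DF⁺ = {L5,L6}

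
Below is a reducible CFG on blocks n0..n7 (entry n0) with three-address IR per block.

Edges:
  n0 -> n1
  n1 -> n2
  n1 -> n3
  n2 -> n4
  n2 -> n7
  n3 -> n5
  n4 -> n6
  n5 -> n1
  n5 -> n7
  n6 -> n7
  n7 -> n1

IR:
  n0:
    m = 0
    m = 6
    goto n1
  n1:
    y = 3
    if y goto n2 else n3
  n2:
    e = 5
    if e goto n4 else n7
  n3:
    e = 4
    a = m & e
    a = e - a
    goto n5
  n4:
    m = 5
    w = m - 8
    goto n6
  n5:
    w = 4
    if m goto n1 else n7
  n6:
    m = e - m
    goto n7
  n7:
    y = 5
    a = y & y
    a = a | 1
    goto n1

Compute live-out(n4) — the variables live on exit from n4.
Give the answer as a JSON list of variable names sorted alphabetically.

Block summaries:
  n0: def={m} ue=∅
  n1: def={y} ue=∅
  n2: def={e} ue=∅
  n3: def={a,e} ue={m}
  n4: def={m,w} ue=∅
  n5: def={w} ue={m}
  n6: def={m} ue={e,m}
  n7: def={a,y} ue=∅

Liveness:
  n0 li=∅ lo={m}
  n1 li={m} lo={m}
  n2 li={m} lo={e,m}
  n3 li={m} lo={m}
  n4 li={e} lo={e,m}
  n5 li={m} lo={m}
  n6 li={e,m} lo={m}
  n7 li={m} lo={m}

live-out(n4) = ["e", "m"]

Answer: ["e", "m"]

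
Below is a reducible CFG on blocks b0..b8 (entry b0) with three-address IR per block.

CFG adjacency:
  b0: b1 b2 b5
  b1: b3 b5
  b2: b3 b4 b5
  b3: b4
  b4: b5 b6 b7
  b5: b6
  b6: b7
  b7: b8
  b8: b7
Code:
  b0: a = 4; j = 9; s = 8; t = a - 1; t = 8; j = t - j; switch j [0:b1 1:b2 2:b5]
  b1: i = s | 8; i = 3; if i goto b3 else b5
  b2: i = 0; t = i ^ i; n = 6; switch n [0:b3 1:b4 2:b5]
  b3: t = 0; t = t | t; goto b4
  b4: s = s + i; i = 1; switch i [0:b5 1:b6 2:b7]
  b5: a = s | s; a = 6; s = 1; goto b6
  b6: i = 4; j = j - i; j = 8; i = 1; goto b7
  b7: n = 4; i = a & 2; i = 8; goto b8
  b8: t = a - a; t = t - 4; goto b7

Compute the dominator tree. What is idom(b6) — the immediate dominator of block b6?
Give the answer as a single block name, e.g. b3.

idom tree: b1←b0 b2←b0 b3←b0 b4←b0 b5←b0 b6←b0 b7←b0 b8←b7
Dom at joins:
  b3: preds {b1,b2}: {b0,b1} ∩ {b0,b2} = {b0}; idom=b0
  b4: preds {b2,b3}: {b0,b2} ∩ {b0,b3} = {b0}; idom=b0
  b5: preds {b0,b1,b2,b4}: {b0} ∩ {b0,b1} ∩ {b0,b2} ∩ {b0,b4} = {b0}; idom=b0
  b6: preds {b4,b5}: {b0,b4} ∩ {b0,b5} = {b0}; idom=b0
  b7: preds {b4,b6,b8}: {b0,b4} ∩ {b0,b6} ∩ {b0,b7,b8} = {b0}; idom=b0

idom(b6) = b0

Answer: b0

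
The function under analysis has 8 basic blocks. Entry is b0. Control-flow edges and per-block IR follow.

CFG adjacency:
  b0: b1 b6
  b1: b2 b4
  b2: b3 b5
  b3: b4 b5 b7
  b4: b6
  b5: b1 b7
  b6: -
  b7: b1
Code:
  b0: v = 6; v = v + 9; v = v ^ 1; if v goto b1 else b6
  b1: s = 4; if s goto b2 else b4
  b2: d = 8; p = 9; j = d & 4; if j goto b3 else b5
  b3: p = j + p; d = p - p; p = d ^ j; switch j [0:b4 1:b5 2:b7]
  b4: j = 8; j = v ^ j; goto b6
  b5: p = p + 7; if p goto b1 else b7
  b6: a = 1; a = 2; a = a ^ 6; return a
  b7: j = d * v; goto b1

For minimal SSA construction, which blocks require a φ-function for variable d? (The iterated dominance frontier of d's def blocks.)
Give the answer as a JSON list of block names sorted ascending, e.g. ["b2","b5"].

idom tree: b1←b0 b2←b1 b3←b2 b4←b1 b5←b2 b6←b0 b7←b2
Dom at joins:
  b1: preds {b0,b5,b7}: {b0} ∩ {b0,b1,b2,b5} ∩ {b0,b1,b2,b7} = {b0}; idom=b0
  b4: preds {b1,b3}: {b0,b1} ∩ {b0,b1,b2,b3} = {b0,b1}; idom=b1
  b5: preds {b2,b3}: {b0,b1,b2} ∩ {b0,b1,b2,b3} = {b0,b1,b2}; idom=b2
  b6: preds {b0,b4}: {b0} ∩ {b0,b1,b4} = {b0}; idom=b0
  b7: preds {b3,b5}: {b0,b1,b2,b3} ∩ {b0,b1,b2,b5} = {b0,b1,b2}; idom=b2

DF derivation:
  b1←b0: walk · to b0
  b1←b5: walk b5→b2→b1 to b0
  b1←b7: walk b7→b2→b1 to b0
  b4←b1: walk · to b1
  b4←b3: walk b3→b2 to b1
  b5←b2: walk · to b2
  b5←b3: walk b3 to b2
  b6←b0: walk · to b0
  b6←b4: walk b4→b1 to b0
  b7←b3: walk b3 to b2
  b7←b5: walk b5 to b2
  DF(b0)=∅
  DF(b1)={b1,b6}
  DF(b2)={b1,b4}
  DF(b3)={b4,b5,b7}
  DF(b4)={b6}
  DF(b5)={b1,b7}
  DF(b6)=∅
  DF(b7)={b1}

φ for d: defs {b2,b3}
  DF⁺ = {b1,b4,b5,b6,b7}

Answer: ["b1", "b4", "b5", "b6", "b7"]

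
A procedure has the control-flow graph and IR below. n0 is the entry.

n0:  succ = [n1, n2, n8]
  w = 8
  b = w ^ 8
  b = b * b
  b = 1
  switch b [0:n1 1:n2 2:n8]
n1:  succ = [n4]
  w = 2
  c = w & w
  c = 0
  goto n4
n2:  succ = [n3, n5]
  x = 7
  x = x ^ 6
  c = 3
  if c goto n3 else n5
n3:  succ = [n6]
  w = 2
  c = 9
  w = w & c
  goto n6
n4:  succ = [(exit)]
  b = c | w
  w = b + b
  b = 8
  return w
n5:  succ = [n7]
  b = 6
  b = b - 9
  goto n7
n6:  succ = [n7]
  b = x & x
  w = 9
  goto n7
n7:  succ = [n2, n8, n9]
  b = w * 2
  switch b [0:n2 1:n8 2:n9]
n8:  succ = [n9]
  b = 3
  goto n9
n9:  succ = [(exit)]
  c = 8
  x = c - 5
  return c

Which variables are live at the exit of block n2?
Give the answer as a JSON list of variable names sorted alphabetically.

def/use:
  n0: def={b,w} ue=∅
  n1: def={c,w} ue=∅
  n2: def={c,x} ue=∅
  n3: def={c,w} ue=∅
  n4: def={b,w} ue={c,w}
  n5: def={b} ue=∅
  n6: def={b,w} ue={x}
  n7: def={b} ue={w}
  n8: def={b} ue=∅
  n9: def={c,x} ue=∅

Live sets:
  n0 li=∅ lo={w}
  n1 li=∅ lo={c,w}
  n2 li={w} lo={w,x}
  n3 li={x} lo={x}
  n4 li={c,w} lo=∅
  n5 li={w} lo={w}
  n6 li={x} lo={w}
  n7 li={w} lo={w}
  n8 li=∅ lo=∅
  n9 li=∅ lo=∅

live-out(n2) = ["w", "x"]

Answer: ["w", "x"]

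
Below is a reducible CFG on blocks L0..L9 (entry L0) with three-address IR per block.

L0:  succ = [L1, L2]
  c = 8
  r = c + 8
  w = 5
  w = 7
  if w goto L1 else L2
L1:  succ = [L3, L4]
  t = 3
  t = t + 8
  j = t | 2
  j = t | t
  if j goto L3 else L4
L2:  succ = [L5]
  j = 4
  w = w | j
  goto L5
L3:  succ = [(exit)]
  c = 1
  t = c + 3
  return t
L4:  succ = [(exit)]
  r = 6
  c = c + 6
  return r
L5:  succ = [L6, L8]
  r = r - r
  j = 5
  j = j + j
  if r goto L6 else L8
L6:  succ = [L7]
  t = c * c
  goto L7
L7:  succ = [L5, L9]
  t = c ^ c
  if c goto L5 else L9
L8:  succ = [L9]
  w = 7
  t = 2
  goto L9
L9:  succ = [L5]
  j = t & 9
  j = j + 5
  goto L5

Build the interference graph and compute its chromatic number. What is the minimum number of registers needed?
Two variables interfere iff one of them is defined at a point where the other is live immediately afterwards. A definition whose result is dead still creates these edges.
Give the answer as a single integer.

Per-block:
  L0: def={c,r,w} ue=∅
  L1: def={j,t} ue=∅
  L2: def={j,w} ue={w}
  L3: def={c,t} ue=∅
  L4: def={c,r} ue={c}
  L5: def={j,r} ue={r}
  L6: def={t} ue={c}
  L7: def={t} ue={c}
  L8: def={t,w} ue=∅
  L9: def={j} ue={t}

Live sets:
  live L0: ∅→{c,r,w}
  live L1: {c}→{c}
  live L2: {c,r,w}→{c,r}
  live L3: ∅→∅
  live L4: {c}→∅
  live L5: {c,r}→{c,r}
  live L6: {c,r}→{c,r}
  live L7: {c,r}→{c,r,t}
  live L8: {c,r}→{c,r,t}
  live L9: {c,r,t}→{c,r}

Conflict graph:
  c: {j,r,t,w}
  j: {c,r,t,w}
  r: {c,j,t,w}
  t: {c,j,r}
  w: {c,j,r}

Colouring:
  {c,j,r,t} pairwise interfere (4-clique) ⇒ χ ≥ 4
  assign c→r0 j→r1 r→r2 t→r3 w→r3 — no edge inside a register ⇒ χ ≤ 4
  χ = 4

Answer: 4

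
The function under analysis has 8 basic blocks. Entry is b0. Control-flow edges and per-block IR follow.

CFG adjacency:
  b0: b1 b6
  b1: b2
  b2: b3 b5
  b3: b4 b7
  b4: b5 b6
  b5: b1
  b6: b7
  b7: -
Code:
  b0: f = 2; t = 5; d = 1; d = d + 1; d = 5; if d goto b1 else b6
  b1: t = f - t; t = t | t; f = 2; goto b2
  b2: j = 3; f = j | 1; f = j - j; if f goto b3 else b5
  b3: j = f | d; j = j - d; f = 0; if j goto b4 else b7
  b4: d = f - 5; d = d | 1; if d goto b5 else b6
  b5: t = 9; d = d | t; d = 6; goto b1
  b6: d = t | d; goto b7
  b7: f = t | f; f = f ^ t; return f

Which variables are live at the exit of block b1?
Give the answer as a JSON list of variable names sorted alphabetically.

Block summaries:
  b0: def={d,f,t} ue=∅
  b1: def={f,t} ue={f,t}
  b2: def={f,j} ue=∅
  b3: def={f,j} ue={d,f}
  b4: def={d} ue={f}
  b5: def={d,t} ue={d}
  b6: def={d} ue={d,t}
  b7: def={f} ue={f,t}

Live sets:
  live b0: ∅→{d,f,t}
  live b1: {d,f,t}→{d,t}
  live b2: {d,t}→{d,f,t}
  live b3: {d,f,t}→{f,t}
  live b4: {f,t}→{d,f,t}
  live b5: {d,f}→{d,f,t}
  live b6: {d,f,t}→{f,t}
  live b7: {f,t}→∅

live-out(b1) = ["d", "t"]

Answer: ["d", "t"]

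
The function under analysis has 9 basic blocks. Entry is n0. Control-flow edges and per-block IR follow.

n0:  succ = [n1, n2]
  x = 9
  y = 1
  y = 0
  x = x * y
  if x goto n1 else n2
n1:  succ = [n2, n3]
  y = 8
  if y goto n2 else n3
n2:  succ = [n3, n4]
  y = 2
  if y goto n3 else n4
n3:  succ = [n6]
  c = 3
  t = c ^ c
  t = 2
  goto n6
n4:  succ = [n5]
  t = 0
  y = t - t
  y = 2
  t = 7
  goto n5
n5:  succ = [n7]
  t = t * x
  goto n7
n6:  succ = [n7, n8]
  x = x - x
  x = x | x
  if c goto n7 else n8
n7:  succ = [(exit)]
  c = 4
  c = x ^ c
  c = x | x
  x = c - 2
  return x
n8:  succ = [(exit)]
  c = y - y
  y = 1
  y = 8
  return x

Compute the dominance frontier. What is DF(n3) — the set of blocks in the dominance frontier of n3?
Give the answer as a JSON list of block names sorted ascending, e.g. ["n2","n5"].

Answer: ["n7"]

Analysis:
idom tree: n1←n0 n2←n0 n3←n0 n4←n2 n5←n4 n6←n3 n7←n0 n8←n6
Dom at joins:
  n2: preds {n0,n1}: {n0} ∩ {n0,n1} = {n0}; idom=n0
  n3: preds {n1,n2}: {n0,n1} ∩ {n0,n2} = {n0}; idom=n0
  n7: preds {n5,n6}: {n0,n2,n4,n5} ∩ {n0,n3,n6} = {n0}; idom=n0

DF derivation:
  join n2 pred n0: · stop@n0
  join n2 pred n1: n1 stop@n0
  join n3 pred n1: n1 stop@n0
  join n3 pred n2: n2 stop@n0
  join n7 pred n5: n5→n4→n2 stop@n0
  join n7 pred n6: n6→n3 stop@n0
  DF(n0)=∅
  DF(n1)={n2,n3}
  DF(n2)={n3,n7}
  DF(n3)={n7}
  DF(n4)={n7}
  DF(n5)={n7}
  DF(n6)={n7}
  DF(n7)=∅
  DF(n8)=∅

DF(n3) = ["n7"]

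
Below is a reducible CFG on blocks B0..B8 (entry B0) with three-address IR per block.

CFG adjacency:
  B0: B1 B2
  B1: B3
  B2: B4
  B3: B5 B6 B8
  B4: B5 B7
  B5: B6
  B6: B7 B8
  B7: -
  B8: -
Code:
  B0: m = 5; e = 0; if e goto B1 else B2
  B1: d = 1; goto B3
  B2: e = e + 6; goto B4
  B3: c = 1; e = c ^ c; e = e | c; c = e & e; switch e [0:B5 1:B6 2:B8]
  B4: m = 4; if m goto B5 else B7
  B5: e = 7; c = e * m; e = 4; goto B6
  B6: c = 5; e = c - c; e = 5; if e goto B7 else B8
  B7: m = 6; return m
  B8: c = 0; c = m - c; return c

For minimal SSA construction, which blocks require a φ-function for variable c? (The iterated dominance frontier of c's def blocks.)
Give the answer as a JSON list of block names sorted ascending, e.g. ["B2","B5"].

idom tree: B1←B0 B2←B0 B3←B1 B4←B2 B5←B0 B6←B0 B7←B0 B8←B0
Dom∩ at merges:
  B5: preds {B3,B4}: {B0,B1,B3} ∩ {B0,B2,B4} = {B0}; idom=B0
  B6: preds {B3,B5}: {B0,B1,B3} ∩ {B0,B5} = {B0}; idom=B0
  B7: preds {B4,B6}: {B0,B2,B4} ∩ {B0,B6} = {B0}; idom=B0
  B8: preds {B3,B6}: {B0,B1,B3} ∩ {B0,B6} = {B0}; idom=B0

Frontier:
  join B5 pred B3: B3→B1 stop@B0
  join B5 pred B4: B4→B2 stop@B0
  join B6 pred B3: B3→B1 stop@B0
  join B6 pred B5: B5 stop@B0
  join B7 pred B4: B4→B2 stop@B0
  join B7 pred B6: B6 stop@B0
  join B8 pred B3: B3→B1 stop@B0
  join B8 pred B6: B6 stop@B0
  DF(B0)=∅
  DF(B1)={B5,B6,B8}
  DF(B2)={B5,B7}
  DF(B3)={B5,B6,B8}
  DF(B4)={B5,B7}
  DF(B5)={B6}
  DF(B6)={B7,B8}
  DF(B7)=∅
  DF(B8)=∅

φ for c: defs {B3,B5,B6,B8}
  DF⁺ = {B5,B6,B7,B8}

Answer: ["B5", "B6", "B7", "B8"]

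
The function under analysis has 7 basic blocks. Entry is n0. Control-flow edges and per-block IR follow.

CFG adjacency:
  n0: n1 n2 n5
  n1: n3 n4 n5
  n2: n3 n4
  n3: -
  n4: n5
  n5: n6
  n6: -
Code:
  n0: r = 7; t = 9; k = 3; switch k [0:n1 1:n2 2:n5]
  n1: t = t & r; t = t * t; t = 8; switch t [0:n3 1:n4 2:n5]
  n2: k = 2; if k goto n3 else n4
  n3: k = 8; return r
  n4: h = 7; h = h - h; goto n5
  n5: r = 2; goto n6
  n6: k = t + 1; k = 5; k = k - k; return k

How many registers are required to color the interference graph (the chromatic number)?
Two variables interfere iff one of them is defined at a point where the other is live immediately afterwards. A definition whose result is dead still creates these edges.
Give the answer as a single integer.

Answer: 3

Working:
def/use:
  n0 def {k,r,t} use ∅
  n1 def {t} use {r,t}
  n2 def {k} use ∅
  n3 def {k} use {r}
  n4 def {h} use ∅
  n5 def {r} use ∅
  n6 def {k} use {t}

Backward fixpoint:
  live n0: ∅→{r,t}
  live n1: {r,t}→{r,t}
  live n2: {r,t}→{r,t}
  live n3: {r}→∅
  live n4: {t}→{t}
  live n5: {t}→{t}
  live n6: {t}→∅

Conflict graph:
  h: {t}
  k: {r,t}
  r: {k,t}
  t: {h,k,r}

Colouring:
  lower bound: {k,r,t} mutually conflict ⇒ χ ≥ 3
  assign h→r1 k→r1 r→r2 t→r0 — no edge inside a register ⇒ χ ≤ 3
  χ = 3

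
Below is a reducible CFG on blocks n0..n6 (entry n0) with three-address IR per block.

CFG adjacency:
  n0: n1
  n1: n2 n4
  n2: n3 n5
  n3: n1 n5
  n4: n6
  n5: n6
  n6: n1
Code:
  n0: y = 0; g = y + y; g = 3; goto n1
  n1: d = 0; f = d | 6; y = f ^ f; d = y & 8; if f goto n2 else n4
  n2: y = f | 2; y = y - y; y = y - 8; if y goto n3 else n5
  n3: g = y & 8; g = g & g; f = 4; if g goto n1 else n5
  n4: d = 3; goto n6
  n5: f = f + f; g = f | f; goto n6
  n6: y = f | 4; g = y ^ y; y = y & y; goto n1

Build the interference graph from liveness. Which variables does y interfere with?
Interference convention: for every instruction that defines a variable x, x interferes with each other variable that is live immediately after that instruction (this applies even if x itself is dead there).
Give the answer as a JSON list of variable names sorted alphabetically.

def/use:
  n0: {g,y} / ∅
  n1: {d,f,y} / ∅
  n2: {y} / {f}
  n3: {f,g} / {y}
  n4: {d} / ∅
  n5: {f,g} / {f}
  n6: {g,y} / {f}

Backward fixpoint:
  live n0: ∅→∅
  live n1: ∅→{f}
  live n2: {f}→{f,y}
  live n3: {y}→{f}
  live n4: {f}→{f}
  live n5: {f}→{f}
  live n6: {f}→∅

Conflict graph:
  d↔{f}
  f↔{d,g,y}
  g↔{f,y}
  y↔{f,g}

N(y) = ["f", "g"]

Answer: ["f", "g"]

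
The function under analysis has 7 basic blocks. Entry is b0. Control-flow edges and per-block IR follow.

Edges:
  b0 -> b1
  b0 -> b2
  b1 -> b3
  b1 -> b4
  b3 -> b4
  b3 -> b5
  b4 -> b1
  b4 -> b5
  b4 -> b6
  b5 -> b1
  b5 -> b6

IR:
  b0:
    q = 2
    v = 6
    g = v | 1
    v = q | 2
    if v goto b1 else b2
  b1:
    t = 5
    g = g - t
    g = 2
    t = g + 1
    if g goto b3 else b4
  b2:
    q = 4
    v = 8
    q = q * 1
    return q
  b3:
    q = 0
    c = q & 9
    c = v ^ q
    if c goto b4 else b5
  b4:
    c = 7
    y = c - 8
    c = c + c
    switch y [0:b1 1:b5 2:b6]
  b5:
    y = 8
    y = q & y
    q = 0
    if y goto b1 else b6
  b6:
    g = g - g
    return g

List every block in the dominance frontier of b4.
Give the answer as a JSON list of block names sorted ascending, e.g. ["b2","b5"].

idom tree: b1←b0 b2←b0 b3←b1 b4←b1 b5←b1 b6←b1
Join-block Dom:
  b1: preds {b0,b4,b5}: {b0} ∩ {b0,b1,b4} ∩ {b0,b1,b5} = {b0}; idom=b0
  b4: preds {b1,b3}: {b0,b1} ∩ {b0,b1,b3} = {b0,b1}; idom=b1
  b5: preds {b3,b4}: {b0,b1,b3} ∩ {b0,b1,b4} = {b0,b1}; idom=b1
  b6: preds {b4,b5}: {b0,b1,b4} ∩ {b0,b1,b5} = {b0,b1}; idom=b1

Frontier:
  b1←b0: walk · to b0
  b1←b4: walk b4→b1 to b0
  b1←b5: walk b5→b1 to b0
  b4←b1: walk · to b1
  b4←b3: walk b3 to b1
  b5←b3: walk b3 to b1
  b5←b4: walk b4 to b1
  b6←b4: walk b4 to b1
  b6←b5: walk b5 to b1
  DF(b0)=∅
  DF(b1)={b1}
  DF(b2)=∅
  DF(b3)={b4,b5}
  DF(b4)={b1,b5,b6}
  DF(b5)={b1,b6}
  DF(b6)=∅

DF(b4) = ["b1", "b5", "b6"]

Answer: ["b1", "b5", "b6"]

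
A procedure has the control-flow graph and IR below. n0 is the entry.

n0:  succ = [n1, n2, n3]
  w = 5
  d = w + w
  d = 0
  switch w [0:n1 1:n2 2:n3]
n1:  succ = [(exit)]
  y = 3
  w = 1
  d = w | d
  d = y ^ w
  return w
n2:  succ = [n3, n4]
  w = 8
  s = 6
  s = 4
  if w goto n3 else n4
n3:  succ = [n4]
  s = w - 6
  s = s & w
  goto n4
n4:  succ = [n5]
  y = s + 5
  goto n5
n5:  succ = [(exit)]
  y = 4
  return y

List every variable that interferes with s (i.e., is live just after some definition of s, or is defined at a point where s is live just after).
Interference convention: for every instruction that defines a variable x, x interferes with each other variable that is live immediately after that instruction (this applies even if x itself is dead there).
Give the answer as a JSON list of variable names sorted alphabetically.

Answer: ["w"]

Analysis:
def/use:
  n0: def={d,w} ue=∅
  n1: def={d,w,y} ue={d}
  n2: def={s,w} ue=∅
  n3: def={s} ue={w}
  n4: def={y} ue={s}
  n5: def={y} ue=∅

Live sets:
  n0: in=∅ out={d,w}
  n1: in={d} out=∅
  n2: in=∅ out={s,w}
  n3: in={w} out={s}
  n4: in={s} out=∅
  n5: in=∅ out=∅

Conflict graph:
  d: {w,y}
  s: {w}
  w: {d,s,y}
  y: {d,w}

N(s) = ["w"]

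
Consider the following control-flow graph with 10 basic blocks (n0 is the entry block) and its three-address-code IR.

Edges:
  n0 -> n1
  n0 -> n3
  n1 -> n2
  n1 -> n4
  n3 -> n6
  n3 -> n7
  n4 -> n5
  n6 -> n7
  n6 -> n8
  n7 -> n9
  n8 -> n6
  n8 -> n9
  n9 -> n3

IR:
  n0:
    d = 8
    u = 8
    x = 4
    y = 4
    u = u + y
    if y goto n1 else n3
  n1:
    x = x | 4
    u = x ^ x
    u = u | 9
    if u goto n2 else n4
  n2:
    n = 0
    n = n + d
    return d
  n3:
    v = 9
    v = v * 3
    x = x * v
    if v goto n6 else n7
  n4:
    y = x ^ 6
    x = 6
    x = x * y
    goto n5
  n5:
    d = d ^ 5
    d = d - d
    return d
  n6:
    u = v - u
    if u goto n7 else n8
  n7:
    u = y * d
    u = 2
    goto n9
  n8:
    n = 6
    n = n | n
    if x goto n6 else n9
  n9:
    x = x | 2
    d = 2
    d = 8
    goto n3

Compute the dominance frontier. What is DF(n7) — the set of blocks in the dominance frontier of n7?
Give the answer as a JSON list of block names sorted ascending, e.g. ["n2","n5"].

idom tree: n1←n0 n2←n1 n3←n0 n4←n1 n5←n4 n6←n3 n7←n3 n8←n6 n9←n3
Dom at joins:
  n3: preds {n0,n9}: {n0} ∩ {n0,n3,n9} = {n0}; idom=n0
  n6: preds {n3,n8}: {n0,n3} ∩ {n0,n3,n6,n8} = {n0,n3}; idom=n3
  n7: preds {n3,n6}: {n0,n3} ∩ {n0,n3,n6} = {n0,n3}; idom=n3
  n9: preds {n7,n8}: {n0,n3,n7} ∩ {n0,n3,n6,n8} = {n0,n3}; idom=n3

DF walk-up:
  n3←n0: walk · to n0
  n3←n9: walk n9→n3 to n0
  n6←n3: walk · to n3
  n6←n8: walk n8→n6 to n3
  n7←n3: walk · to n3
  n7←n6: walk n6 to n3
  n9←n7: walk n7 to n3
  n9←n8: walk n8→n6 to n3
  DF(n0)=∅
  DF(n1)=∅
  DF(n2)=∅
  DF(n3)={n3}
  DF(n4)=∅
  DF(n5)=∅
  DF(n6)={n6,n7,n9}
  DF(n7)={n9}
  DF(n8)={n6,n9}
  DF(n9)={n3}

DF(n7) = ["n9"]

Answer: ["n9"]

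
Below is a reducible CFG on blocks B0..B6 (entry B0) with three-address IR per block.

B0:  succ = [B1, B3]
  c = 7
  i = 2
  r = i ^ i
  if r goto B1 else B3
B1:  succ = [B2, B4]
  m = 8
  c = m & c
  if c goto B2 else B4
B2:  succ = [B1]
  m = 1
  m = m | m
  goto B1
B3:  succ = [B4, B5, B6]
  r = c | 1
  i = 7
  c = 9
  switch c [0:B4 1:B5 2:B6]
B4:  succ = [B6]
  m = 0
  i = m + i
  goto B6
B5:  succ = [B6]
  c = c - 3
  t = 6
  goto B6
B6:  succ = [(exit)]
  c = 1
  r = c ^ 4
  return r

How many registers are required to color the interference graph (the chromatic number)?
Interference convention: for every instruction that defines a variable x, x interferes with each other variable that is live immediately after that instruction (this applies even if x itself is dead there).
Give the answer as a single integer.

Answer: 3

Working:
Per-block:
  B0: {c,i,r} / ∅
  B1: {c,m} / {c}
  B2: {m} / ∅
  B3: {c,i,r} / {c}
  B4: {i,m} / {i}
  B5: {c,t} / {c}
  B6: {c,r} / ∅

Backward fixpoint:
  live B0: ∅→{c,i}
  live B1: {c,i}→{c,i}
  live B2: {c,i}→{c,i}
  live B3: {c}→{c,i}
  live B4: {i}→∅
  live B5: {c}→∅
  live B6: ∅→∅

Conflict graph:
  c: {i,m,r}
  i: {c,m,r}
  m: {c,i}
  r: {c,i}
  t: ∅

Chromatic number:
  {c,i,m} pairwise interfere (3-clique) ⇒ χ ≥ 3
  assign c→c0 i→c1 m→c2 r→c2 t→c0 — no edge inside a register ⇒ χ ≤ 3
  χ = 3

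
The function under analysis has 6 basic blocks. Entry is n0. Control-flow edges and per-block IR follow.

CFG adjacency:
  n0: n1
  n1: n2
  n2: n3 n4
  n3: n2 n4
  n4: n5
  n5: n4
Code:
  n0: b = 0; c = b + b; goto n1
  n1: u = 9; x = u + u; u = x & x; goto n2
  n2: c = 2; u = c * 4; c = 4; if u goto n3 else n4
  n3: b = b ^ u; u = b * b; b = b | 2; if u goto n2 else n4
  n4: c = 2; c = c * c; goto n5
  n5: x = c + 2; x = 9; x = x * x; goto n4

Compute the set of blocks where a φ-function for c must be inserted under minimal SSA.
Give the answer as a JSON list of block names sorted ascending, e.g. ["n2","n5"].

Answer: ["n2", "n4"]

Derivation:
idom tree: n1←n0 n2←n1 n3←n2 n4←n2 n5←n4
Dom∩ at merges:
  n2: preds {n1,n3}: {n0,n1} ∩ {n0,n1,n2,n3} = {n0,n1}; idom=n1
  n4: preds {n2,n3,n5}: {n0,n1,n2} ∩ {n0,n1,n2,n3} ∩ {n0,n1,n2,n4,n5} = {n0,n1,n2}; idom=n2

DF derivation:
  n2←n1: walk · to n1
  n2←n3: walk n3→n2 to n1
  n4←n2: walk · to n2
  n4←n3: walk n3 to n2
  n4←n5: walk n5→n4 to n2
  n0 → ∅
  n1 → ∅
  n2 → {n2}
  n3 → {n2,n4}
  n4 → {n4}
  n5 → {n4}

φ for c: defs {n0,n2,n4}
  DF⁺ = {n2,n4}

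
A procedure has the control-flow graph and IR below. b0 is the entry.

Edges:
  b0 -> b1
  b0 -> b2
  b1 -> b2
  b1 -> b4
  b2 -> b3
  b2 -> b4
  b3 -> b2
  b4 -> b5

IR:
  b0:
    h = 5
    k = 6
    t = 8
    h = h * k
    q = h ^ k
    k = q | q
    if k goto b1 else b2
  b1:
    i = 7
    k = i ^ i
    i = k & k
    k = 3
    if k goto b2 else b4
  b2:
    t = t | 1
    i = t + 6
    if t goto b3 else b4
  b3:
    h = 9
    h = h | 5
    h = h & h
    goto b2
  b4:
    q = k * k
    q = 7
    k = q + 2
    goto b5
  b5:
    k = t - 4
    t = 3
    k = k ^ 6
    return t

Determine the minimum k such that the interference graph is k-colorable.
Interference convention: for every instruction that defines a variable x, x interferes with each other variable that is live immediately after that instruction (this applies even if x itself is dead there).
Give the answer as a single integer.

Answer: 3

Working:
Per-block:
  b0: {h,k,q,t} / ∅
  b1: {i,k} / ∅
  b2: {i,t} / {t}
  b3: {h} / ∅
  b4: {k,q} / {k}
  b5: {k,t} / {t}

Backward fixpoint:
  live b0: ∅→{k,t}
  live b1: {t}→{k,t}
  live b2: {k,t}→{k,t}
  live b3: {k,t}→{k,t}
  live b4: {k,t}→{t}
  live b5: {t}→∅

Interference:
  h: {k,t}
  i: {k,t}
  k: {h,i,t}
  q: {t}
  t: {h,i,k,q}

Colouring:
  clique {h,k,t} ⇒ need ≥ 3
  assign h→r2 i→r2 k→r1 q→r1 t→r0 — no edge inside a register ⇒ χ ≤ 3
  χ = 3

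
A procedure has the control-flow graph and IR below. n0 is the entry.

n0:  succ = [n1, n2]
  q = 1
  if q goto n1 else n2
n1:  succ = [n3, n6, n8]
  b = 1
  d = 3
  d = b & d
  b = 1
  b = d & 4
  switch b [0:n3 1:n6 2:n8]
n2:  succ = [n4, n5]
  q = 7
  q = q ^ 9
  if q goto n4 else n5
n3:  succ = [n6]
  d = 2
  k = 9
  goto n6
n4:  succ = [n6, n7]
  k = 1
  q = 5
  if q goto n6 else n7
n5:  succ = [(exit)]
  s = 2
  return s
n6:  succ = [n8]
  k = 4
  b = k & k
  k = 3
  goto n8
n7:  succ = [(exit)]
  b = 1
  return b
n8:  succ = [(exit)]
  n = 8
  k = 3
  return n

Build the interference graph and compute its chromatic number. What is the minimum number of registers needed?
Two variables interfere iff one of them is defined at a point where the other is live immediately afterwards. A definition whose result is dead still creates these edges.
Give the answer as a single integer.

Answer: 2

Analysis:
def/use:
  n0: def={q} ue=∅
  n1: def={b,d} ue=∅
  n2: def={q} ue=∅
  n3: def={d,k} ue=∅
  n4: def={k,q} ue=∅
  n5: def={s} ue=∅
  n6: def={b,k} ue=∅
  n7: def={b} ue=∅
  n8: def={k,n} ue=∅

Live sets:
  live n0: ∅→∅
  live n1: ∅→∅
  live n2: ∅→∅
  live n3: ∅→∅
  live n4: ∅→∅
  live n5: ∅→∅
  live n6: ∅→∅
  live n7: ∅→∅
  live n8: ∅→∅

Conflict graph:
  b — {d}
  d — {b}
  k — {n}
  n — {k}
  q — ∅
  s — ∅

Registers:
  {b,d} pairwise interfere (2-clique) ⇒ χ ≥ 2
  2-colouring: r0={b,k,q,s}  r1={d,n}
  χ = 2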